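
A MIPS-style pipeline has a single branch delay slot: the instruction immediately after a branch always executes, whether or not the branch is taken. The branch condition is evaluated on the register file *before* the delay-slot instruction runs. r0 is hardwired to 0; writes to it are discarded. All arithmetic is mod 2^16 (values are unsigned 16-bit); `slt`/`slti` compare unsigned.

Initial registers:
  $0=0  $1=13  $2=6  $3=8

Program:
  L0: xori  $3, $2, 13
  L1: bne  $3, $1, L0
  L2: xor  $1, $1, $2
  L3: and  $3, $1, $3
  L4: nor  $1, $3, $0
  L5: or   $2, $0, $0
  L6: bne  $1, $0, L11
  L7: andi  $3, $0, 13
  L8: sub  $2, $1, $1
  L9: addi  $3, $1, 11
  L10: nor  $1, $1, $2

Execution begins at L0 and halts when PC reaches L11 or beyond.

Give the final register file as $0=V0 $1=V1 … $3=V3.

#0 xori  $3, $2, 13 ; 0/13/6/11
#1 bne  $3, $1, L0 ; 0/13/6/11 ; →target
#2 xor  $1, $1, $2 ; 0/11/6/11
#0 xori  $3, $2, 13 ; 0/11/6/11
#1 bne  $3, $1, L0 ; 0/11/6/11 ; →fallthru
#2 xor  $1, $1, $2 ; 0/13/6/11
#3 and  $3, $1, $3 ; 0/13/6/9
#4 nor  $1, $3, $0 ; 0/65526/6/9
#5 or   $2, $0, $0 ; 0/65526/0/9
#6 bne  $1, $0, L11 ; 0/65526/0/9 ; →target
#7 andi  $3, $0, 13 ; 0/65526/0/0

$0=0 $1=65526 $2=0 $3=0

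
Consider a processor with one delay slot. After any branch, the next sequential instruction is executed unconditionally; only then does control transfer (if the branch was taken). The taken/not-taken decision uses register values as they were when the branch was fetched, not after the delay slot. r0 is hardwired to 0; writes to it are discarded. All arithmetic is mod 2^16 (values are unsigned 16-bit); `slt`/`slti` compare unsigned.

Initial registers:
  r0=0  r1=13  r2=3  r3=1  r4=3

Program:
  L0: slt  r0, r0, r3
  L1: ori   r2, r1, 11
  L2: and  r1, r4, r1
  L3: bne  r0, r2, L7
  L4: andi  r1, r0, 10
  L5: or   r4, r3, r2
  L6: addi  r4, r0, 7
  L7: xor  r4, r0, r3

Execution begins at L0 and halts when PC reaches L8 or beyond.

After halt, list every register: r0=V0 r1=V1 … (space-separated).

  step pc=0: slt  r0, r0, r3  regs=(0,13,3,1,3)
  step pc=1: ori   r2, r1, 11  regs=(0,13,15,1,3)
  step pc=2: and  r1, r4, r1  regs=(0,1,15,1,3)
  step pc=3: bne  r0, r2, L7  cond=T  regs=(0,1,15,1,3)
  step pc=4: andi  r1, r0, 10  regs=(0,0,15,1,3)
  step pc=7: xor  r4, r0, r3  regs=(0,0,15,1,1)

r0=0 r1=0 r2=15 r3=1 r4=1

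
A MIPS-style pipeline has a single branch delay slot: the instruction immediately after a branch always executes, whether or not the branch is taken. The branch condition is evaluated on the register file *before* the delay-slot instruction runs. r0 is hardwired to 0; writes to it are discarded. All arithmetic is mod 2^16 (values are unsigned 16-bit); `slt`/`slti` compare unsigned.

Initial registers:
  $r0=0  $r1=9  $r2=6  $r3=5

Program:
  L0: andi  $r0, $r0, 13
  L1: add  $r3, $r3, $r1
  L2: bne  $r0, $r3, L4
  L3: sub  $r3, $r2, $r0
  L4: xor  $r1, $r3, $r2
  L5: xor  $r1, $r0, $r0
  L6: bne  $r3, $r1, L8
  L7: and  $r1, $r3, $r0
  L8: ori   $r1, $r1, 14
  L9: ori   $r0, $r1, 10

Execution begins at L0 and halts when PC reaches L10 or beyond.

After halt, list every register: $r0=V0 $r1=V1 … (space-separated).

$r0=0 $r1=14 $r2=6 $r3=6

[0] andi  $r0, $r0, 13  →  {$r0:0, $r1:9, $r2:6, $r3:5}
[1] add  $r3, $r3, $r1  →  {$r0:0, $r1:9, $r2:6, $r3:14}
[2] bne  $r0, $r3, L4  →  {$r0:0, $r1:9, $r2:6, $r3:14}  ⟨branch taken⟩
[3] sub  $r3, $r2, $r0  →  {$r0:0, $r1:9, $r2:6, $r3:6}
[4] xor  $r1, $r3, $r2  →  {$r0:0, $r1:0, $r2:6, $r3:6}
[5] xor  $r1, $r0, $r0  →  {$r0:0, $r1:0, $r2:6, $r3:6}
[6] bne  $r3, $r1, L8  →  {$r0:0, $r1:0, $r2:6, $r3:6}  ⟨branch taken⟩
[7] and  $r1, $r3, $r0  →  {$r0:0, $r1:0, $r2:6, $r3:6}
[8] ori   $r1, $r1, 14  →  {$r0:0, $r1:14, $r2:6, $r3:6}
[9] ori   $r0, $r1, 10  →  {$r0:0, $r1:14, $r2:6, $r3:6}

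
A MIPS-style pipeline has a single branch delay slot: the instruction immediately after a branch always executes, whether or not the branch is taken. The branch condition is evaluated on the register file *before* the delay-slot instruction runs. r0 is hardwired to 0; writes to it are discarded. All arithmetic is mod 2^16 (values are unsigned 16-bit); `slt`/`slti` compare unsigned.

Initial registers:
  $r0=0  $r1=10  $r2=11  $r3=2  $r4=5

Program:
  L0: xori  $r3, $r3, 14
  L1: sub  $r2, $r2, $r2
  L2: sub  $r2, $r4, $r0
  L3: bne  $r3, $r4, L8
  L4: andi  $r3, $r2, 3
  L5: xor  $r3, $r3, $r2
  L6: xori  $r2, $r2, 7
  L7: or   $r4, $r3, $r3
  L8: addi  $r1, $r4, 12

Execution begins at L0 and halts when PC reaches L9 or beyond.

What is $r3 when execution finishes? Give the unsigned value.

1

[0] xori  $r3, $r3, 14  →  {$r0:0, $r1:10, $r2:11, $r3:12, $r4:5}
[1] sub  $r2, $r2, $r2  →  {$r0:0, $r1:10, $r2:0, $r3:12, $r4:5}
[2] sub  $r2, $r4, $r0  →  {$r0:0, $r1:10, $r2:5, $r3:12, $r4:5}
[3] bne  $r3, $r4, L8  →  {$r0:0, $r1:10, $r2:5, $r3:12, $r4:5}  ⟨branch taken⟩
[4] andi  $r3, $r2, 3  →  {$r0:0, $r1:10, $r2:5, $r3:1, $r4:5}
[8] addi  $r1, $r4, 12  →  {$r0:0, $r1:17, $r2:5, $r3:1, $r4:5}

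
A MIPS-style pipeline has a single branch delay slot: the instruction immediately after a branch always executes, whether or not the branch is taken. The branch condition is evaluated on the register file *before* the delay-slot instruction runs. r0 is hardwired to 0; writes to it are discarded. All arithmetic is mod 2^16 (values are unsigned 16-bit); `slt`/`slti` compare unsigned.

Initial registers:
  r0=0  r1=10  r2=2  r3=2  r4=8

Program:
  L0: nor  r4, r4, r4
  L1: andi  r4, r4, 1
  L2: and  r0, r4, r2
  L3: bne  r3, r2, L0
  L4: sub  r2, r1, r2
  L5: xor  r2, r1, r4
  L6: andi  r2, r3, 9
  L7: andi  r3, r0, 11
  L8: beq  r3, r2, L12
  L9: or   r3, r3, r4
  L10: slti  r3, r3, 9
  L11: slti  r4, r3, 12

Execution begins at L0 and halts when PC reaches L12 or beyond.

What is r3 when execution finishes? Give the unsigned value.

1

#0 nor  r4, r4, r4 ; 0/10/2/2/65527
#1 andi  r4, r4, 1 ; 0/10/2/2/1
#2 and  r0, r4, r2 ; 0/10/2/2/1
#3 bne  r3, r2, L0 ; 0/10/2/2/1 ; →fallthru
#4 sub  r2, r1, r2 ; 0/10/8/2/1
#5 xor  r2, r1, r4 ; 0/10/11/2/1
#6 andi  r2, r3, 9 ; 0/10/0/2/1
#7 andi  r3, r0, 11 ; 0/10/0/0/1
#8 beq  r3, r2, L12 ; 0/10/0/0/1 ; →target
#9 or   r3, r3, r4 ; 0/10/0/1/1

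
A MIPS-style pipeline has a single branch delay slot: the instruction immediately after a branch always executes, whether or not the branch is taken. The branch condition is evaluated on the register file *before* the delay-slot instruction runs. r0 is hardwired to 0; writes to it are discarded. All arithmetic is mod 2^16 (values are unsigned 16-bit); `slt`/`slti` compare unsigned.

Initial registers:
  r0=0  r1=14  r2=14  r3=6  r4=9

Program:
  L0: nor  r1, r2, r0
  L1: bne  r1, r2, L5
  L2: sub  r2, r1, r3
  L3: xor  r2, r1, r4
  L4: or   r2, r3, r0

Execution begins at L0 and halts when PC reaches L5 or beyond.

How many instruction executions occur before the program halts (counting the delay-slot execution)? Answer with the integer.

3

  step pc=0: nor  r1, r2, r0  regs=(0,65521,14,6,9)
  step pc=1: bne  r1, r2, L5  cond=T  regs=(0,65521,14,6,9)
  step pc=2: sub  r2, r1, r3  regs=(0,65521,65515,6,9)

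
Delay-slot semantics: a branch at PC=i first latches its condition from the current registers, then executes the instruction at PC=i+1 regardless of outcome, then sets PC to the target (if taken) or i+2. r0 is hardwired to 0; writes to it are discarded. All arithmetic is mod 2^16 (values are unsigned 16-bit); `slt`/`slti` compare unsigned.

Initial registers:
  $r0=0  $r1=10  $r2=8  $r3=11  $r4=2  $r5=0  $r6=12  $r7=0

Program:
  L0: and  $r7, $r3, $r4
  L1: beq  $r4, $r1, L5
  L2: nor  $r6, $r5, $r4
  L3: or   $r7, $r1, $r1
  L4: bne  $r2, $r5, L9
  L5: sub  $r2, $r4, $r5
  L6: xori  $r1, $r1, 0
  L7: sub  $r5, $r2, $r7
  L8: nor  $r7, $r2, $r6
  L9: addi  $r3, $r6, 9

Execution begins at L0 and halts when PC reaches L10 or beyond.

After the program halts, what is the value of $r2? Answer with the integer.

#0 and  $r7, $r3, $r4 ; 0/10/8/11/2/0/12/2
#1 beq  $r4, $r1, L5 ; 0/10/8/11/2/0/12/2 ; →fallthru
#2 nor  $r6, $r5, $r4 ; 0/10/8/11/2/0/65533/2
#3 or   $r7, $r1, $r1 ; 0/10/8/11/2/0/65533/10
#4 bne  $r2, $r5, L9 ; 0/10/8/11/2/0/65533/10 ; →target
#5 sub  $r2, $r4, $r5 ; 0/10/2/11/2/0/65533/10
#9 addi  $r3, $r6, 9 ; 0/10/2/6/2/0/65533/10

2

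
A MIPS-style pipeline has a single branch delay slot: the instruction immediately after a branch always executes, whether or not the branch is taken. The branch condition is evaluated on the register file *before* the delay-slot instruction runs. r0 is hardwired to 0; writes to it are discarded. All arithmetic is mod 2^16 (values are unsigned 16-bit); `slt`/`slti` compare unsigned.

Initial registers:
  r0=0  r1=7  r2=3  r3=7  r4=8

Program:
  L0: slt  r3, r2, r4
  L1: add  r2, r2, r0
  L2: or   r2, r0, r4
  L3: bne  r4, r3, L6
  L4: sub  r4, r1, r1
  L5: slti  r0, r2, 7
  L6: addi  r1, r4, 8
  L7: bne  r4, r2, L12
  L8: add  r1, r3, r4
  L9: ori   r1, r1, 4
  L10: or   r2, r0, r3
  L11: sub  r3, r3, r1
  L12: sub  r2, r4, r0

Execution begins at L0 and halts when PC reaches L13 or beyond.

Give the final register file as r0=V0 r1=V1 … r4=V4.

#0 slt  r3, r2, r4 ; 0/7/3/1/8
#1 add  r2, r2, r0 ; 0/7/3/1/8
#2 or   r2, r0, r4 ; 0/7/8/1/8
#3 bne  r4, r3, L6 ; 0/7/8/1/8 ; →target
#4 sub  r4, r1, r1 ; 0/7/8/1/0
#6 addi  r1, r4, 8 ; 0/8/8/1/0
#7 bne  r4, r2, L12 ; 0/8/8/1/0 ; →target
#8 add  r1, r3, r4 ; 0/1/8/1/0
#12 sub  r2, r4, r0 ; 0/1/0/1/0

r0=0 r1=1 r2=0 r3=1 r4=0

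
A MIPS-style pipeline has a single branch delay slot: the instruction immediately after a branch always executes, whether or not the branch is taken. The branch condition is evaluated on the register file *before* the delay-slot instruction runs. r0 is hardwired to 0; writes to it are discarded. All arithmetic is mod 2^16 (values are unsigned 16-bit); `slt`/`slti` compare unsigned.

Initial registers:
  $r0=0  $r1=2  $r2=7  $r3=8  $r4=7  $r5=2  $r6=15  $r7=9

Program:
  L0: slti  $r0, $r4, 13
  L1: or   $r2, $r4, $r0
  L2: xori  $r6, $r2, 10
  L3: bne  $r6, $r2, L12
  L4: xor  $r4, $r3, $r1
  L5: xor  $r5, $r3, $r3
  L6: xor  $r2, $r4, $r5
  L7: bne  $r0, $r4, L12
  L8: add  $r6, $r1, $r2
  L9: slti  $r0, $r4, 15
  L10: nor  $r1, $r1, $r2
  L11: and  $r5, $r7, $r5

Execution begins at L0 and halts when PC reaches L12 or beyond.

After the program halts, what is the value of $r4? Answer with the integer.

PC=0  slti  $r0, $r4, 13     | $r0=0 $r1=2 $r2=7 $r3=8 $r4=7 $r5=2 $r6=15 $r7=9
PC=1  or   $r2, $r4, $r0     | $r0=0 $r1=2 $r2=7 $r3=8 $r4=7 $r5=2 $r6=15 $r7=9
PC=2  xori  $r6, $r2, 10     | $r0=0 $r1=2 $r2=7 $r3=8 $r4=7 $r5=2 $r6=13 $r7=9
PC=3  bne  $r6, $r2, L12     | $r0=0 $r1=2 $r2=7 $r3=8 $r4=7 $r5=2 $r6=13 $r7=9  [TAKEN]
PC=4  xor  $r4, $r3, $r1     | $r0=0 $r1=2 $r2=7 $r3=8 $r4=10 $r5=2 $r6=13 $r7=9

10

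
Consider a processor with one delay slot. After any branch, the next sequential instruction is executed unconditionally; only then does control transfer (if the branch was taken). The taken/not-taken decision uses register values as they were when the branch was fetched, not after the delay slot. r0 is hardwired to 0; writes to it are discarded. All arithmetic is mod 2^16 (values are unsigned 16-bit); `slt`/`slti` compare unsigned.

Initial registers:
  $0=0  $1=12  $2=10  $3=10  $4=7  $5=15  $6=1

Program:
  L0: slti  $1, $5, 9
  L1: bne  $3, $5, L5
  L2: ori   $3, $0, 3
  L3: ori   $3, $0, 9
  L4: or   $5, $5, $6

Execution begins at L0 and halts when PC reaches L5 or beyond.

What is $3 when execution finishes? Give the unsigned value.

[0] slti  $1, $5, 9  →  {$0:0, $1:0, $2:10, $3:10, $4:7, $5:15, $6:1}
[1] bne  $3, $5, L5  →  {$0:0, $1:0, $2:10, $3:10, $4:7, $5:15, $6:1}  ⟨branch taken⟩
[2] ori   $3, $0, 3  →  {$0:0, $1:0, $2:10, $3:3, $4:7, $5:15, $6:1}

3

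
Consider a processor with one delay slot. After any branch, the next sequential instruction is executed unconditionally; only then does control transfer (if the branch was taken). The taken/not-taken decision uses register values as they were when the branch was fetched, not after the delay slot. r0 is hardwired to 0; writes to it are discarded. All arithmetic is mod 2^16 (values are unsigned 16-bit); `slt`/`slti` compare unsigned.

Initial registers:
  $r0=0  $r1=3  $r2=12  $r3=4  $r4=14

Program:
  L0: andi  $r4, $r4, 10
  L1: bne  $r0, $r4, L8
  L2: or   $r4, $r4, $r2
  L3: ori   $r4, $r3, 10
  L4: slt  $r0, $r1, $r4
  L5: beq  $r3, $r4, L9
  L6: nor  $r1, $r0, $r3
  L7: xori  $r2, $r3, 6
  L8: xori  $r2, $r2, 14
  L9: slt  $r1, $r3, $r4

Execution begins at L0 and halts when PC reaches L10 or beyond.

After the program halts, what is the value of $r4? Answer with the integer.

[0] andi  $r4, $r4, 10  →  {$r0:0, $r1:3, $r2:12, $r3:4, $r4:10}
[1] bne  $r0, $r4, L8  →  {$r0:0, $r1:3, $r2:12, $r3:4, $r4:10}  ⟨branch taken⟩
[2] or   $r4, $r4, $r2  →  {$r0:0, $r1:3, $r2:12, $r3:4, $r4:14}
[8] xori  $r2, $r2, 14  →  {$r0:0, $r1:3, $r2:2, $r3:4, $r4:14}
[9] slt  $r1, $r3, $r4  →  {$r0:0, $r1:1, $r2:2, $r3:4, $r4:14}

14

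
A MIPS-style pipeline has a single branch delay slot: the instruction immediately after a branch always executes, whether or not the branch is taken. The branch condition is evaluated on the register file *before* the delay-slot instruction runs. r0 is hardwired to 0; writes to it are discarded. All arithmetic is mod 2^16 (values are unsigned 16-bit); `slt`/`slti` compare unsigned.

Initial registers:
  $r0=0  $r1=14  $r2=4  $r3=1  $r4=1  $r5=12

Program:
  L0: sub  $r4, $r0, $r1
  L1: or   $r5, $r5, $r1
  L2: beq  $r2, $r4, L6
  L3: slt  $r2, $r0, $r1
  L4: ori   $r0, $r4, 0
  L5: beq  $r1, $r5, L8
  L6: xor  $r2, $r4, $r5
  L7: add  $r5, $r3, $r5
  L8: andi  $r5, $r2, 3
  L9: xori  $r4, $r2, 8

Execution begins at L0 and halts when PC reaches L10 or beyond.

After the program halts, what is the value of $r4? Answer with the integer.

65524

  step pc=0: sub  $r4, $r0, $r1  regs=(0,14,4,1,65522,12)
  step pc=1: or   $r5, $r5, $r1  regs=(0,14,4,1,65522,14)
  step pc=2: beq  $r2, $r4, L6  cond=F  regs=(0,14,4,1,65522,14)
  step pc=3: slt  $r2, $r0, $r1  regs=(0,14,1,1,65522,14)
  step pc=4: ori   $r0, $r4, 0  regs=(0,14,1,1,65522,14)
  step pc=5: beq  $r1, $r5, L8  cond=T  regs=(0,14,1,1,65522,14)
  step pc=6: xor  $r2, $r4, $r5  regs=(0,14,65532,1,65522,14)
  step pc=8: andi  $r5, $r2, 3  regs=(0,14,65532,1,65522,0)
  step pc=9: xori  $r4, $r2, 8  regs=(0,14,65532,1,65524,0)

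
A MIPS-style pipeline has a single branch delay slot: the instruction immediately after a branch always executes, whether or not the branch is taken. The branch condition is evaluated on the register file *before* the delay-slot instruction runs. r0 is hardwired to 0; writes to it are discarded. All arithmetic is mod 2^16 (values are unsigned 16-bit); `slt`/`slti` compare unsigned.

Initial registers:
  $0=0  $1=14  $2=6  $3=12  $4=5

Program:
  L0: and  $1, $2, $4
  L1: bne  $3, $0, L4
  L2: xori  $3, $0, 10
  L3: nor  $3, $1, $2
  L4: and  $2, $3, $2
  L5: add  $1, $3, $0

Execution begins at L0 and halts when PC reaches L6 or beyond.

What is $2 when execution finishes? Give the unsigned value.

2

[0] and  $1, $2, $4  →  {$0:0, $1:4, $2:6, $3:12, $4:5}
[1] bne  $3, $0, L4  →  {$0:0, $1:4, $2:6, $3:12, $4:5}  ⟨branch taken⟩
[2] xori  $3, $0, 10  →  {$0:0, $1:4, $2:6, $3:10, $4:5}
[4] and  $2, $3, $2  →  {$0:0, $1:4, $2:2, $3:10, $4:5}
[5] add  $1, $3, $0  →  {$0:0, $1:10, $2:2, $3:10, $4:5}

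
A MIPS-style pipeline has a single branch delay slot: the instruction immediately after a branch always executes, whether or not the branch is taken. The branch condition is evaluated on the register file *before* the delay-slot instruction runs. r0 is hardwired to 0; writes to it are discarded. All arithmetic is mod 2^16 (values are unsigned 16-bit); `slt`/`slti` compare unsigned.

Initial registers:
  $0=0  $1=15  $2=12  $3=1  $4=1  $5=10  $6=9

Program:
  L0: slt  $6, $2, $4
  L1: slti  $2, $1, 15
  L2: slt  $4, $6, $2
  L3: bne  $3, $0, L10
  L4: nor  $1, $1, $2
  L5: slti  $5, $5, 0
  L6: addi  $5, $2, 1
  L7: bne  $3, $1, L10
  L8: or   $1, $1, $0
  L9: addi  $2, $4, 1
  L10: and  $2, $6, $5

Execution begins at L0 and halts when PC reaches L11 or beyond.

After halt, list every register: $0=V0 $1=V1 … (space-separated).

$0=0 $1=65520 $2=0 $3=1 $4=0 $5=10 $6=0

[0] slt  $6, $2, $4  →  {$0:0, $1:15, $2:12, $3:1, $4:1, $5:10, $6:0}
[1] slti  $2, $1, 15  →  {$0:0, $1:15, $2:0, $3:1, $4:1, $5:10, $6:0}
[2] slt  $4, $6, $2  →  {$0:0, $1:15, $2:0, $3:1, $4:0, $5:10, $6:0}
[3] bne  $3, $0, L10  →  {$0:0, $1:15, $2:0, $3:1, $4:0, $5:10, $6:0}  ⟨branch taken⟩
[4] nor  $1, $1, $2  →  {$0:0, $1:65520, $2:0, $3:1, $4:0, $5:10, $6:0}
[10] and  $2, $6, $5  →  {$0:0, $1:65520, $2:0, $3:1, $4:0, $5:10, $6:0}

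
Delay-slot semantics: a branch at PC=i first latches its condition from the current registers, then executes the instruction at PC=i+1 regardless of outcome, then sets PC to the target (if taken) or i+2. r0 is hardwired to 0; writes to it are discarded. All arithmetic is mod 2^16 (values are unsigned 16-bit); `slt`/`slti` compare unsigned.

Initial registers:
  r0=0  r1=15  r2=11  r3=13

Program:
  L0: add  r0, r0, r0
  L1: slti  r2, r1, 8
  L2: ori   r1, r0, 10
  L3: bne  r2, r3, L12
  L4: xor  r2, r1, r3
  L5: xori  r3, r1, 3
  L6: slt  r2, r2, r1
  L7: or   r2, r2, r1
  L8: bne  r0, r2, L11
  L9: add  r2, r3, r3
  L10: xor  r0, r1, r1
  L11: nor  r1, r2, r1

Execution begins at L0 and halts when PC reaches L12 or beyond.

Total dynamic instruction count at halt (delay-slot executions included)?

  step pc=0: add  r0, r0, r0  regs=(0,15,11,13)
  step pc=1: slti  r2, r1, 8  regs=(0,15,0,13)
  step pc=2: ori   r1, r0, 10  regs=(0,10,0,13)
  step pc=3: bne  r2, r3, L12  cond=T  regs=(0,10,0,13)
  step pc=4: xor  r2, r1, r3  regs=(0,10,7,13)

5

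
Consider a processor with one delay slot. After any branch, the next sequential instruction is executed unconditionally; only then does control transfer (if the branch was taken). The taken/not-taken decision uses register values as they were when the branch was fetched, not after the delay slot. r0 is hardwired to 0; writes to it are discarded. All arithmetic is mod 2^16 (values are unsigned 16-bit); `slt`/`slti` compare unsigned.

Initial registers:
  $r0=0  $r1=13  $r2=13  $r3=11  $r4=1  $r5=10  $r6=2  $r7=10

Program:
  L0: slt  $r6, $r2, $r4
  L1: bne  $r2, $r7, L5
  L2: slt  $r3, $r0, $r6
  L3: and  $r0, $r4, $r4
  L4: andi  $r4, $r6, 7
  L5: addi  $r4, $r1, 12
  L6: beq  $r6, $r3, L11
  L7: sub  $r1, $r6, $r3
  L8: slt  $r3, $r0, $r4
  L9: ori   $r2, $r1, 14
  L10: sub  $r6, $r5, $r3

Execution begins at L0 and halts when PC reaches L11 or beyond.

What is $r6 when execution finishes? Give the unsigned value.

#0 slt  $r6, $r2, $r4 ; 0/13/13/11/1/10/0/10
#1 bne  $r2, $r7, L5 ; 0/13/13/11/1/10/0/10 ; →target
#2 slt  $r3, $r0, $r6 ; 0/13/13/0/1/10/0/10
#5 addi  $r4, $r1, 12 ; 0/13/13/0/25/10/0/10
#6 beq  $r6, $r3, L11 ; 0/13/13/0/25/10/0/10 ; →target
#7 sub  $r1, $r6, $r3 ; 0/0/13/0/25/10/0/10

0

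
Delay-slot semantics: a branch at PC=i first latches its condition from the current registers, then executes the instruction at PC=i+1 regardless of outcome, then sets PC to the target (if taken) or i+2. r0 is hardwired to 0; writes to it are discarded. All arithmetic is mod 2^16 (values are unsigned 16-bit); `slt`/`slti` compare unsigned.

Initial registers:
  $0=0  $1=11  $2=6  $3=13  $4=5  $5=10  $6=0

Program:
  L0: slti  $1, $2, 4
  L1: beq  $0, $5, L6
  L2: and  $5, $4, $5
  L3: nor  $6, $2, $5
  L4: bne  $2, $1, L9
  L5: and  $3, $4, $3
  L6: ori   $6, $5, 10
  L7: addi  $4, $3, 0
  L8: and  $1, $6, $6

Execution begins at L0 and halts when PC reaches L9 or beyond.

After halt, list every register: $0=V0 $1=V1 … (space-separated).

$0=0 $1=0 $2=6 $3=5 $4=5 $5=0 $6=65529

  step pc=0: slti  $1, $2, 4  regs=(0,0,6,13,5,10,0)
  step pc=1: beq  $0, $5, L6  cond=F  regs=(0,0,6,13,5,10,0)
  step pc=2: and  $5, $4, $5  regs=(0,0,6,13,5,0,0)
  step pc=3: nor  $6, $2, $5  regs=(0,0,6,13,5,0,65529)
  step pc=4: bne  $2, $1, L9  cond=T  regs=(0,0,6,13,5,0,65529)
  step pc=5: and  $3, $4, $3  regs=(0,0,6,5,5,0,65529)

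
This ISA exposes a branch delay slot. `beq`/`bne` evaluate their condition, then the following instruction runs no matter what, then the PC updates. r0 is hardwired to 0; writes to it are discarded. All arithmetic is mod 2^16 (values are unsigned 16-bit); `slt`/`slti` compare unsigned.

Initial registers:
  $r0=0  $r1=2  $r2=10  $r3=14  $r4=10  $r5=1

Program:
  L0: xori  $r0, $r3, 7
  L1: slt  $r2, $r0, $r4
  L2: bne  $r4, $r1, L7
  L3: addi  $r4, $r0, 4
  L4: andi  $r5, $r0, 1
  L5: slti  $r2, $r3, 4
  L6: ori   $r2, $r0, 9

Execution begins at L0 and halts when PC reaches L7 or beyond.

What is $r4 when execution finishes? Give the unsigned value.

  step pc=0: xori  $r0, $r3, 7  regs=(0,2,10,14,10,1)
  step pc=1: slt  $r2, $r0, $r4  regs=(0,2,1,14,10,1)
  step pc=2: bne  $r4, $r1, L7  cond=T  regs=(0,2,1,14,10,1)
  step pc=3: addi  $r4, $r0, 4  regs=(0,2,1,14,4,1)

4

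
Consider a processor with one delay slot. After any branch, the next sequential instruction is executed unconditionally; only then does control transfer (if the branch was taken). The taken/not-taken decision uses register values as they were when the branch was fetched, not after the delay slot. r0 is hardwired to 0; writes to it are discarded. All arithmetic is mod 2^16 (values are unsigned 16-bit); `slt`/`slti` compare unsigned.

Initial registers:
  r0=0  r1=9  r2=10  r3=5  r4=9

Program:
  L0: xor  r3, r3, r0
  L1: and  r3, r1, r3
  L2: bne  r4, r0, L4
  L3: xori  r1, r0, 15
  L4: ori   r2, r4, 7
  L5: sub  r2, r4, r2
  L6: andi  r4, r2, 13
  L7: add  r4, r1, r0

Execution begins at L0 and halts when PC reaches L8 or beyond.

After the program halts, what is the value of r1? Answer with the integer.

15

#0 xor  r3, r3, r0 ; 0/9/10/5/9
#1 and  r3, r1, r3 ; 0/9/10/1/9
#2 bne  r4, r0, L4 ; 0/9/10/1/9 ; →target
#3 xori  r1, r0, 15 ; 0/15/10/1/9
#4 ori   r2, r4, 7 ; 0/15/15/1/9
#5 sub  r2, r4, r2 ; 0/15/65530/1/9
#6 andi  r4, r2, 13 ; 0/15/65530/1/8
#7 add  r4, r1, r0 ; 0/15/65530/1/15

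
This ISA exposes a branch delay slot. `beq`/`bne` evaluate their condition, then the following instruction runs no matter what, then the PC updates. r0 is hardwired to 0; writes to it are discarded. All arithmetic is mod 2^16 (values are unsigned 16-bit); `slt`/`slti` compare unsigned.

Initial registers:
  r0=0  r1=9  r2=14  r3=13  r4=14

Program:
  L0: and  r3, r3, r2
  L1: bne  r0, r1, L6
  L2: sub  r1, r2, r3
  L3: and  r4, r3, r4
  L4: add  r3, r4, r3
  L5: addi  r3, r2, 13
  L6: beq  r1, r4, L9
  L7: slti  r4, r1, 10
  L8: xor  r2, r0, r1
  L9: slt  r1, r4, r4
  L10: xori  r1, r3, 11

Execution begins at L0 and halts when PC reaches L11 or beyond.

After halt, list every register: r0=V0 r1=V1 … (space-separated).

r0=0 r1=7 r2=2 r3=12 r4=1

PC=0  and  r3, r3, r2        | r0=0 r1=9 r2=14 r3=12 r4=14
PC=1  bne  r0, r1, L6        | r0=0 r1=9 r2=14 r3=12 r4=14  [TAKEN]
PC=2  sub  r1, r2, r3        | r0=0 r1=2 r2=14 r3=12 r4=14
PC=6  beq  r1, r4, L9        | r0=0 r1=2 r2=14 r3=12 r4=14  [not taken]
PC=7  slti  r4, r1, 10       | r0=0 r1=2 r2=14 r3=12 r4=1
PC=8  xor  r2, r0, r1        | r0=0 r1=2 r2=2 r3=12 r4=1
PC=9  slt  r1, r4, r4        | r0=0 r1=0 r2=2 r3=12 r4=1
PC=10 xori  r1, r3, 11       | r0=0 r1=7 r2=2 r3=12 r4=1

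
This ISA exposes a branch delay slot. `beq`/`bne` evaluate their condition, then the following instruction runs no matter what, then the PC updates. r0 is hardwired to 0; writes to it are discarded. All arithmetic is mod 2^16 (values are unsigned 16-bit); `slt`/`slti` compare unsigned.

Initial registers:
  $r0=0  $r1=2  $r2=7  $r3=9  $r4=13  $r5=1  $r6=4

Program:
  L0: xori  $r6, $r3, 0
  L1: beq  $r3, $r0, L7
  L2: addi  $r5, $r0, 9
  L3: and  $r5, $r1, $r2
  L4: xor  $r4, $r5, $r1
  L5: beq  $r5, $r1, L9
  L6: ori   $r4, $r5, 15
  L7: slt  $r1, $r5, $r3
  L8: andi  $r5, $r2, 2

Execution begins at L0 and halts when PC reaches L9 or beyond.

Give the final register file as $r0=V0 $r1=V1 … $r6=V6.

$r0=0 $r1=2 $r2=7 $r3=9 $r4=15 $r5=2 $r6=9

PC=0  xori  $r6, $r3, 0      | $r0=0 $r1=2 $r2=7 $r3=9 $r4=13 $r5=1 $r6=9
PC=1  beq  $r3, $r0, L7      | $r0=0 $r1=2 $r2=7 $r3=9 $r4=13 $r5=1 $r6=9  [not taken]
PC=2  addi  $r5, $r0, 9      | $r0=0 $r1=2 $r2=7 $r3=9 $r4=13 $r5=9 $r6=9
PC=3  and  $r5, $r1, $r2     | $r0=0 $r1=2 $r2=7 $r3=9 $r4=13 $r5=2 $r6=9
PC=4  xor  $r4, $r5, $r1     | $r0=0 $r1=2 $r2=7 $r3=9 $r4=0 $r5=2 $r6=9
PC=5  beq  $r5, $r1, L9      | $r0=0 $r1=2 $r2=7 $r3=9 $r4=0 $r5=2 $r6=9  [TAKEN]
PC=6  ori   $r4, $r5, 15     | $r0=0 $r1=2 $r2=7 $r3=9 $r4=15 $r5=2 $r6=9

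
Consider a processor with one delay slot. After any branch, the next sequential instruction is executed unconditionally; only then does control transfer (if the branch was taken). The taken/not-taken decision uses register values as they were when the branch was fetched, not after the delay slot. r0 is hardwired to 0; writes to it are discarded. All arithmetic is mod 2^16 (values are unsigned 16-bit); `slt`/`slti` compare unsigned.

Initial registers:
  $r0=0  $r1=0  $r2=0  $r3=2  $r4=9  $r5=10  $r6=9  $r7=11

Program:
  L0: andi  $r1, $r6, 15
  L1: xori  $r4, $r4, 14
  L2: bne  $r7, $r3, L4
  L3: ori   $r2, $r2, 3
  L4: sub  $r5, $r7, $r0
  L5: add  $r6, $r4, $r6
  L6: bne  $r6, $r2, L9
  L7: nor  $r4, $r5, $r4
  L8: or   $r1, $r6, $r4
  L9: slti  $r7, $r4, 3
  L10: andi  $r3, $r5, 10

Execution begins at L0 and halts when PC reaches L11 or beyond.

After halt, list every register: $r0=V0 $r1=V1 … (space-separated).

#0 andi  $r1, $r6, 15 ; 0/9/0/2/9/10/9/11
#1 xori  $r4, $r4, 14 ; 0/9/0/2/7/10/9/11
#2 bne  $r7, $r3, L4 ; 0/9/0/2/7/10/9/11 ; →target
#3 ori   $r2, $r2, 3 ; 0/9/3/2/7/10/9/11
#4 sub  $r5, $r7, $r0 ; 0/9/3/2/7/11/9/11
#5 add  $r6, $r4, $r6 ; 0/9/3/2/7/11/16/11
#6 bne  $r6, $r2, L9 ; 0/9/3/2/7/11/16/11 ; →target
#7 nor  $r4, $r5, $r4 ; 0/9/3/2/65520/11/16/11
#9 slti  $r7, $r4, 3 ; 0/9/3/2/65520/11/16/0
#10 andi  $r3, $r5, 10 ; 0/9/3/10/65520/11/16/0

$r0=0 $r1=9 $r2=3 $r3=10 $r4=65520 $r5=11 $r6=16 $r7=0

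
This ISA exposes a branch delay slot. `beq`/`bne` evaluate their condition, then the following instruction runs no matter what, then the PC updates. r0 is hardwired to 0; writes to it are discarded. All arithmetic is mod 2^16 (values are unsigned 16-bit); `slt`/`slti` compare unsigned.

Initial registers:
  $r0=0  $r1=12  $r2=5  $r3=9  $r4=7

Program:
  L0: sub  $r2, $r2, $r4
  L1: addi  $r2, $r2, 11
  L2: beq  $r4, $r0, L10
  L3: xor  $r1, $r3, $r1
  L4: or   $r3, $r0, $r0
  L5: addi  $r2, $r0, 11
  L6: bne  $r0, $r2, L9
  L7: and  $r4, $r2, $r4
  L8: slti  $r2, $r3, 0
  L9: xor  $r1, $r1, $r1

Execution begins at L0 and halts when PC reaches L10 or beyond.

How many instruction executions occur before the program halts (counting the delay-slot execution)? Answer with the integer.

9

PC=0  sub  $r2, $r2, $r4     | $r0=0 $r1=12 $r2=65534 $r3=9 $r4=7
PC=1  addi  $r2, $r2, 11     | $r0=0 $r1=12 $r2=9 $r3=9 $r4=7
PC=2  beq  $r4, $r0, L10     | $r0=0 $r1=12 $r2=9 $r3=9 $r4=7  [not taken]
PC=3  xor  $r1, $r3, $r1     | $r0=0 $r1=5 $r2=9 $r3=9 $r4=7
PC=4  or   $r3, $r0, $r0     | $r0=0 $r1=5 $r2=9 $r3=0 $r4=7
PC=5  addi  $r2, $r0, 11     | $r0=0 $r1=5 $r2=11 $r3=0 $r4=7
PC=6  bne  $r0, $r2, L9      | $r0=0 $r1=5 $r2=11 $r3=0 $r4=7  [TAKEN]
PC=7  and  $r4, $r2, $r4     | $r0=0 $r1=5 $r2=11 $r3=0 $r4=3
PC=9  xor  $r1, $r1, $r1     | $r0=0 $r1=0 $r2=11 $r3=0 $r4=3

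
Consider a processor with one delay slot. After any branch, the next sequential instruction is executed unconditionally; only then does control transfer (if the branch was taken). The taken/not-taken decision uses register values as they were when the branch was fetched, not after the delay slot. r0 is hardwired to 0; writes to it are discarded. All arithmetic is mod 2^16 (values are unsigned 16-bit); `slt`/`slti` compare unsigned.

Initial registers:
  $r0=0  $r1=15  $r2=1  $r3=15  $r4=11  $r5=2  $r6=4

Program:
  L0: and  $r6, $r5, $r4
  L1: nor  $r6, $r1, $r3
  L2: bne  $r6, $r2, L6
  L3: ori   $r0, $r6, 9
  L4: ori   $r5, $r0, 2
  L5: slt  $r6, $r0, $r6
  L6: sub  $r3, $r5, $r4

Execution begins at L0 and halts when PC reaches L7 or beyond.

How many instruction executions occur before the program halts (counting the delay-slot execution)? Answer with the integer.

#0 and  $r6, $r5, $r4 ; 0/15/1/15/11/2/2
#1 nor  $r6, $r1, $r3 ; 0/15/1/15/11/2/65520
#2 bne  $r6, $r2, L6 ; 0/15/1/15/11/2/65520 ; →target
#3 ori   $r0, $r6, 9 ; 0/15/1/15/11/2/65520
#6 sub  $r3, $r5, $r4 ; 0/15/1/65527/11/2/65520

5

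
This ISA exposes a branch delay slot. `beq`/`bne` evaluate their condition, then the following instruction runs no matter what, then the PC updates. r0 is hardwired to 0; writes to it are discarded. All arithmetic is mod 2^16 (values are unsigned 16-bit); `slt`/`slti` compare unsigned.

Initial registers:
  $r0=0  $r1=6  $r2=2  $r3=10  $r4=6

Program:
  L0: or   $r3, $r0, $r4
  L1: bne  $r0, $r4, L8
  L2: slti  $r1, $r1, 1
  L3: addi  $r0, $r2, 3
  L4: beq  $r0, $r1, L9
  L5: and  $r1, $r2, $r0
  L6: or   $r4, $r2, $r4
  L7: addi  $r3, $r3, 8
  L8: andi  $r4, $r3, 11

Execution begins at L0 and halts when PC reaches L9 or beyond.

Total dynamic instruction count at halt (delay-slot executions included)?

[0] or   $r3, $r0, $r4  →  {$r0:0, $r1:6, $r2:2, $r3:6, $r4:6}
[1] bne  $r0, $r4, L8  →  {$r0:0, $r1:6, $r2:2, $r3:6, $r4:6}  ⟨branch taken⟩
[2] slti  $r1, $r1, 1  →  {$r0:0, $r1:0, $r2:2, $r3:6, $r4:6}
[8] andi  $r4, $r3, 11  →  {$r0:0, $r1:0, $r2:2, $r3:6, $r4:2}

4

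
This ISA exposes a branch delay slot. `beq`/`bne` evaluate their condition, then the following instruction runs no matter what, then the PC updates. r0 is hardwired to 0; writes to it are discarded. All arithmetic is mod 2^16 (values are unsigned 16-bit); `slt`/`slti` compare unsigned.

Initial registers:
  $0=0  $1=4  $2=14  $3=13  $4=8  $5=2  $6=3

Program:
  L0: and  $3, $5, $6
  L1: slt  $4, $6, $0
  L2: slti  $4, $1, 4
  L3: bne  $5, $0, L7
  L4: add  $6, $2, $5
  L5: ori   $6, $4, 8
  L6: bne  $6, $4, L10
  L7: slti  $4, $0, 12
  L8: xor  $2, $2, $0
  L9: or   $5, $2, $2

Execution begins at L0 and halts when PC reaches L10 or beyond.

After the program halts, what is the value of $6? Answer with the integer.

16

PC=0  and  $3, $5, $6        | $0=0 $1=4 $2=14 $3=2 $4=8 $5=2 $6=3
PC=1  slt  $4, $6, $0        | $0=0 $1=4 $2=14 $3=2 $4=0 $5=2 $6=3
PC=2  slti  $4, $1, 4        | $0=0 $1=4 $2=14 $3=2 $4=0 $5=2 $6=3
PC=3  bne  $5, $0, L7        | $0=0 $1=4 $2=14 $3=2 $4=0 $5=2 $6=3  [TAKEN]
PC=4  add  $6, $2, $5        | $0=0 $1=4 $2=14 $3=2 $4=0 $5=2 $6=16
PC=7  slti  $4, $0, 12       | $0=0 $1=4 $2=14 $3=2 $4=1 $5=2 $6=16
PC=8  xor  $2, $2, $0        | $0=0 $1=4 $2=14 $3=2 $4=1 $5=2 $6=16
PC=9  or   $5, $2, $2        | $0=0 $1=4 $2=14 $3=2 $4=1 $5=14 $6=16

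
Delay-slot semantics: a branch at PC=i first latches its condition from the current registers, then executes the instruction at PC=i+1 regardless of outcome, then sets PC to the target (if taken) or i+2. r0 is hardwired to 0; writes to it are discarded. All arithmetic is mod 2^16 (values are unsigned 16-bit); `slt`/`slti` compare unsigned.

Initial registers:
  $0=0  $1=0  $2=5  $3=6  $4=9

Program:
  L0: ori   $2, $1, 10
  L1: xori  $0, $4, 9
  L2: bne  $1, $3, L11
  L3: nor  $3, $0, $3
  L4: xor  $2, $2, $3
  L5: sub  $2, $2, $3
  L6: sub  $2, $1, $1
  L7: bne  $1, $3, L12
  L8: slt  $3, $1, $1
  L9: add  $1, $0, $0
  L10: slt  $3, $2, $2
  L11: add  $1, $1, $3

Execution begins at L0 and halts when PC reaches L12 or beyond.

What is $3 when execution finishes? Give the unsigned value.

65529

PC=0  ori   $2, $1, 10       | $0=0 $1=0 $2=10 $3=6 $4=9
PC=1  xori  $0, $4, 9        | $0=0 $1=0 $2=10 $3=6 $4=9
PC=2  bne  $1, $3, L11       | $0=0 $1=0 $2=10 $3=6 $4=9  [TAKEN]
PC=3  nor  $3, $0, $3        | $0=0 $1=0 $2=10 $3=65529 $4=9
PC=11 add  $1, $1, $3        | $0=0 $1=65529 $2=10 $3=65529 $4=9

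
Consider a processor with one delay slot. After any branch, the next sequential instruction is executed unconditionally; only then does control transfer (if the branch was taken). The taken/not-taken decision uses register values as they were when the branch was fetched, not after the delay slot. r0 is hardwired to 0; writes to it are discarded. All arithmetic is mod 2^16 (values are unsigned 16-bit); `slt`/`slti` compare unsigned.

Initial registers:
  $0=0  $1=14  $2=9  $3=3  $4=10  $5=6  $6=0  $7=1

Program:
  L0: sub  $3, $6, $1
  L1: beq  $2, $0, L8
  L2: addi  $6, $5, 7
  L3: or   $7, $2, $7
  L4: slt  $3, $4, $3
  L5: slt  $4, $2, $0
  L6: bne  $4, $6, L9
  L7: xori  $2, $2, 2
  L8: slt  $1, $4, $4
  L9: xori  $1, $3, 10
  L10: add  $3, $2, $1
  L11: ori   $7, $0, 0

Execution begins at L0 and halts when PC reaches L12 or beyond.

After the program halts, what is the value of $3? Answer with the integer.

  step pc=0: sub  $3, $6, $1  regs=(0,14,9,65522,10,6,0,1)
  step pc=1: beq  $2, $0, L8  cond=F  regs=(0,14,9,65522,10,6,0,1)
  step pc=2: addi  $6, $5, 7  regs=(0,14,9,65522,10,6,13,1)
  step pc=3: or   $7, $2, $7  regs=(0,14,9,65522,10,6,13,9)
  step pc=4: slt  $3, $4, $3  regs=(0,14,9,1,10,6,13,9)
  step pc=5: slt  $4, $2, $0  regs=(0,14,9,1,0,6,13,9)
  step pc=6: bne  $4, $6, L9  cond=T  regs=(0,14,9,1,0,6,13,9)
  step pc=7: xori  $2, $2, 2  regs=(0,14,11,1,0,6,13,9)
  step pc=9: xori  $1, $3, 10  regs=(0,11,11,1,0,6,13,9)
  step pc=10: add  $3, $2, $1  regs=(0,11,11,22,0,6,13,9)
  step pc=11: ori   $7, $0, 0  regs=(0,11,11,22,0,6,13,0)

22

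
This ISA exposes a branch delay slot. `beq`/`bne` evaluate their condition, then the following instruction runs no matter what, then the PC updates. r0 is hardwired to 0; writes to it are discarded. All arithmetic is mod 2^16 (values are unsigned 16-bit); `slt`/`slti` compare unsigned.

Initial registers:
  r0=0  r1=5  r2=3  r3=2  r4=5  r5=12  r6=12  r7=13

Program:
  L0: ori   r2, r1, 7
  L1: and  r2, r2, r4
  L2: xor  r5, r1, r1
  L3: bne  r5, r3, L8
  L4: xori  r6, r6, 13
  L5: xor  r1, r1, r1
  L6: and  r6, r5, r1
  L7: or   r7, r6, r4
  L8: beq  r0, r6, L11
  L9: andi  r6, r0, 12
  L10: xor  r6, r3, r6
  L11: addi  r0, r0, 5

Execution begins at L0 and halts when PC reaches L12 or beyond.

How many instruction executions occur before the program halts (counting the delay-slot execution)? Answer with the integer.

9

[0] ori   r2, r1, 7  →  {r0:0, r1:5, r2:7, r3:2, r4:5, r5:12, r6:12, r7:13}
[1] and  r2, r2, r4  →  {r0:0, r1:5, r2:5, r3:2, r4:5, r5:12, r6:12, r7:13}
[2] xor  r5, r1, r1  →  {r0:0, r1:5, r2:5, r3:2, r4:5, r5:0, r6:12, r7:13}
[3] bne  r5, r3, L8  →  {r0:0, r1:5, r2:5, r3:2, r4:5, r5:0, r6:12, r7:13}  ⟨branch taken⟩
[4] xori  r6, r6, 13  →  {r0:0, r1:5, r2:5, r3:2, r4:5, r5:0, r6:1, r7:13}
[8] beq  r0, r6, L11  →  {r0:0, r1:5, r2:5, r3:2, r4:5, r5:0, r6:1, r7:13}  ⟨branch fallthrough⟩
[9] andi  r6, r0, 12  →  {r0:0, r1:5, r2:5, r3:2, r4:5, r5:0, r6:0, r7:13}
[10] xor  r6, r3, r6  →  {r0:0, r1:5, r2:5, r3:2, r4:5, r5:0, r6:2, r7:13}
[11] addi  r0, r0, 5  →  {r0:0, r1:5, r2:5, r3:2, r4:5, r5:0, r6:2, r7:13}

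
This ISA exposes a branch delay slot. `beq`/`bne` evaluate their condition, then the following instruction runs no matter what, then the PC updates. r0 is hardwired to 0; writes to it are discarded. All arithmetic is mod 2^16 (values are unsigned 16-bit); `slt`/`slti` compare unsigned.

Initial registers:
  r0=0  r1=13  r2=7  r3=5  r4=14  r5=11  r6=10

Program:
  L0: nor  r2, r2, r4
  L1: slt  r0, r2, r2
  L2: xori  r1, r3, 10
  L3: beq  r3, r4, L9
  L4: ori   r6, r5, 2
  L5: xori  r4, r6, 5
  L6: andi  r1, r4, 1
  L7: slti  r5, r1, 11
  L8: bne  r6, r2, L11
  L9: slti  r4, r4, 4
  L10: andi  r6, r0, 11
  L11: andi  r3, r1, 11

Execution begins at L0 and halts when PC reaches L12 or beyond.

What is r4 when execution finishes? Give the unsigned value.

PC=0  nor  r2, r2, r4        | r0=0 r1=13 r2=65520 r3=5 r4=14 r5=11 r6=10
PC=1  slt  r0, r2, r2        | r0=0 r1=13 r2=65520 r3=5 r4=14 r5=11 r6=10
PC=2  xori  r1, r3, 10       | r0=0 r1=15 r2=65520 r3=5 r4=14 r5=11 r6=10
PC=3  beq  r3, r4, L9        | r0=0 r1=15 r2=65520 r3=5 r4=14 r5=11 r6=10  [not taken]
PC=4  ori   r6, r5, 2        | r0=0 r1=15 r2=65520 r3=5 r4=14 r5=11 r6=11
PC=5  xori  r4, r6, 5        | r0=0 r1=15 r2=65520 r3=5 r4=14 r5=11 r6=11
PC=6  andi  r1, r4, 1        | r0=0 r1=0 r2=65520 r3=5 r4=14 r5=11 r6=11
PC=7  slti  r5, r1, 11       | r0=0 r1=0 r2=65520 r3=5 r4=14 r5=1 r6=11
PC=8  bne  r6, r2, L11       | r0=0 r1=0 r2=65520 r3=5 r4=14 r5=1 r6=11  [TAKEN]
PC=9  slti  r4, r4, 4        | r0=0 r1=0 r2=65520 r3=5 r4=0 r5=1 r6=11
PC=11 andi  r3, r1, 11       | r0=0 r1=0 r2=65520 r3=0 r4=0 r5=1 r6=11

0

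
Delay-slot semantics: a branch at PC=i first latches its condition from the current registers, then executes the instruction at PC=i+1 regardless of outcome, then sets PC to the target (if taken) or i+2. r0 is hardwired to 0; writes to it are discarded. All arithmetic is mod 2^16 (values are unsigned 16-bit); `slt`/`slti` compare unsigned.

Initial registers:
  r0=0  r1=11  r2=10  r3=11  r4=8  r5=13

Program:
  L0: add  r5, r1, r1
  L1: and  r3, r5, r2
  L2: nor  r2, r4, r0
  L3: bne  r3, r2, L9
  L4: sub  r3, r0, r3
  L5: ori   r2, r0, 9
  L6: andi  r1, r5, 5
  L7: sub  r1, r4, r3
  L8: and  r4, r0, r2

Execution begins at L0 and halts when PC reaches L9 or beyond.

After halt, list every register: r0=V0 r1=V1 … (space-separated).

r0=0 r1=11 r2=65527 r3=65534 r4=8 r5=22

#0 add  r5, r1, r1 ; 0/11/10/11/8/22
#1 and  r3, r5, r2 ; 0/11/10/2/8/22
#2 nor  r2, r4, r0 ; 0/11/65527/2/8/22
#3 bne  r3, r2, L9 ; 0/11/65527/2/8/22 ; →target
#4 sub  r3, r0, r3 ; 0/11/65527/65534/8/22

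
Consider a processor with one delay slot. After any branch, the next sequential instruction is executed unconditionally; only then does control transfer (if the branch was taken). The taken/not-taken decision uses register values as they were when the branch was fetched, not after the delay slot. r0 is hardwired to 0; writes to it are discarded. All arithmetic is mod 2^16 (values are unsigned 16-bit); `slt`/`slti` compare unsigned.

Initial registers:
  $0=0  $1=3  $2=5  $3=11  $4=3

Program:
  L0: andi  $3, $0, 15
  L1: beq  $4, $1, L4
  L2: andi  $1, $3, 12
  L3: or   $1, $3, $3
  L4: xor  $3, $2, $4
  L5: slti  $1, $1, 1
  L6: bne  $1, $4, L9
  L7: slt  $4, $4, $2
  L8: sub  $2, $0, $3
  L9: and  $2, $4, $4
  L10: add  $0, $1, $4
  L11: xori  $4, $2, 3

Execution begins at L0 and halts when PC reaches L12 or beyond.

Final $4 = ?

[0] andi  $3, $0, 15  →  {$0:0, $1:3, $2:5, $3:0, $4:3}
[1] beq  $4, $1, L4  →  {$0:0, $1:3, $2:5, $3:0, $4:3}  ⟨branch taken⟩
[2] andi  $1, $3, 12  →  {$0:0, $1:0, $2:5, $3:0, $4:3}
[4] xor  $3, $2, $4  →  {$0:0, $1:0, $2:5, $3:6, $4:3}
[5] slti  $1, $1, 1  →  {$0:0, $1:1, $2:5, $3:6, $4:3}
[6] bne  $1, $4, L9  →  {$0:0, $1:1, $2:5, $3:6, $4:3}  ⟨branch taken⟩
[7] slt  $4, $4, $2  →  {$0:0, $1:1, $2:5, $3:6, $4:1}
[9] and  $2, $4, $4  →  {$0:0, $1:1, $2:1, $3:6, $4:1}
[10] add  $0, $1, $4  →  {$0:0, $1:1, $2:1, $3:6, $4:1}
[11] xori  $4, $2, 3  →  {$0:0, $1:1, $2:1, $3:6, $4:2}

2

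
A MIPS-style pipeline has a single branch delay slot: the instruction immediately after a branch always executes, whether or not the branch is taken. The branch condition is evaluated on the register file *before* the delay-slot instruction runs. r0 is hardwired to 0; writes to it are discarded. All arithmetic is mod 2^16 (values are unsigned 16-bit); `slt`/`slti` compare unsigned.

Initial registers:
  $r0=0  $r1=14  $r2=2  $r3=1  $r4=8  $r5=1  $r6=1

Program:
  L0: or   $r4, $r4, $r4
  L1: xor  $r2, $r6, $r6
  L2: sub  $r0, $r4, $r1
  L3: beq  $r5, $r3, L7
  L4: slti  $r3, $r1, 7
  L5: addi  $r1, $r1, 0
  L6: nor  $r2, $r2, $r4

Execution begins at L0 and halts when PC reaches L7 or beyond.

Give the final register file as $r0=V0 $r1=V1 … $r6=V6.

$r0=0 $r1=14 $r2=0 $r3=0 $r4=8 $r5=1 $r6=1

[0] or   $r4, $r4, $r4  →  {$r0:0, $r1:14, $r2:2, $r3:1, $r4:8, $r5:1, $r6:1}
[1] xor  $r2, $r6, $r6  →  {$r0:0, $r1:14, $r2:0, $r3:1, $r4:8, $r5:1, $r6:1}
[2] sub  $r0, $r4, $r1  →  {$r0:0, $r1:14, $r2:0, $r3:1, $r4:8, $r5:1, $r6:1}
[3] beq  $r5, $r3, L7  →  {$r0:0, $r1:14, $r2:0, $r3:1, $r4:8, $r5:1, $r6:1}  ⟨branch taken⟩
[4] slti  $r3, $r1, 7  →  {$r0:0, $r1:14, $r2:0, $r3:0, $r4:8, $r5:1, $r6:1}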